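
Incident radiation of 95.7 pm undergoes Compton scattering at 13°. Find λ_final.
95.7622 pm

Using the Compton scattering formula:
λ' = λ + Δλ = λ + λ_C(1 - cos θ)

Given:
- Initial wavelength λ = 95.7 pm
- Scattering angle θ = 13°
- Compton wavelength λ_C ≈ 2.4263 pm

Calculate the shift:
Δλ = 2.4263 × (1 - cos(13°))
Δλ = 2.4263 × 0.0256
Δλ = 0.0622 pm

Final wavelength:
λ' = 95.7 + 0.0622 = 95.7622 pm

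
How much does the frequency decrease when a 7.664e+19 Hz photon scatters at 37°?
8.510e+18 Hz (decrease)

Convert frequency to wavelength (c = 299792458 m/s):
λ₀ = c/f₀ = 299792458/7.664e+19 = 3.9116970e-12 m = 3.9117 pm

Calculate Compton shift:
Δλ = λ_C(1 - cos(37°)) = 0.4886 pm

Final wavelength:
λ' = λ₀ + Δλ = 3.9117 + 0.4886 = 4.4003 pm

Final frequency:
f' = c/λ' = 299792458/4.4002697e-12 = 6.8130473e+19 Hz

Frequency shift (decrease):
Δf = f₀ - f' = 7.664e+19 - 6.8130473e+19 = 8.510e+18 Hz

(Intermediate values are shown rounded; full precision is carried through to the final answer.)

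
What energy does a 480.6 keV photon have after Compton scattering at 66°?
308.4782 keV

First convert energy to wavelength:
λ = hc/E, with hc ≈ 1239.842 keV·pm (i.e. 1239.842 eV·nm)

For E = 480.6 keV = 480600 eV:
λ = 1239.842 keV·pm / 480.6 keV
λ = 2.5798 pm

Calculate the Compton shift:
Δλ = λ_C(1 - cos(66°)) = 2.4263 × 0.5933
Δλ = 1.4394 pm

Final wavelength:
λ' = 2.5798 + 1.4394 = 4.0192 pm

Final energy:
E' = hc/λ' = 1239.842 / 4.0192 = 308.4782 keV

(Intermediate values are shown rounded; full precision is carried through to the final answer.)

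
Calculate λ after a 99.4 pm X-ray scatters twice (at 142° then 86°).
105.9953 pm

Apply Compton shift twice:

First scattering at θ₁ = 142°:
Δλ₁ = λ_C(1 - cos(142°))
Δλ₁ = 2.4263 × 1.7880
Δλ₁ = 4.3383 pm

After first scattering:
λ₁ = 99.4 + 4.3383 = 103.7383 pm

Second scattering at θ₂ = 86°:
Δλ₂ = λ_C(1 - cos(86°))
Δλ₂ = 2.4263 × 0.9302
Δλ₂ = 2.2571 pm

Final wavelength:
λ₂ = 103.7383 + 2.2571 = 105.9953 pm

Total shift: Δλ_total = 4.3383 + 2.2571 = 6.5953 pm

(Intermediate values are shown rounded; full precision is carried through to the final answer.)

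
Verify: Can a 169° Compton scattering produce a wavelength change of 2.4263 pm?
No, inconsistent

Calculate the expected shift for θ = 169°:

Δλ_expected = λ_C(1 - cos(169°))
Δλ_expected = 2.4263 × (1 - cos(169°))
Δλ_expected = 2.4263 × 1.9816
Δλ_expected = 4.8080 pm

Given shift: 2.4263 pm
Expected shift: 4.8080 pm
Difference: 2.3817 pm

The values do not match. The given shift corresponds to θ ≈ 90.0°, not 169°.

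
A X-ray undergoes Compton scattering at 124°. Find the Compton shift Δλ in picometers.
3.7831 pm

Using the Compton scattering formula:
Δλ = λ_C(1 - cos θ)

where λ_C = h/(m_e·c) ≈ 2.4263 pm is the Compton wavelength of an electron.

For θ = 124°:
cos(124°) = -0.5592
1 - cos(124°) = 1.5592

Δλ = 2.4263 × 1.5592
Δλ = 3.7831 pm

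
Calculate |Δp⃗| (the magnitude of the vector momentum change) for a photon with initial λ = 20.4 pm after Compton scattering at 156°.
5.7665e-23 kg·m/s

Photon momentum magnitude is p = h/λ.

Initial momentum:
p₀ = h/λ = 6.6261e-34/2.0400e-11 = 3.2481e-23 kg·m/s

After scattering:
λ' = λ + Δλ = 20.4 + 4.6429 = 25.0429 pm
p' = h/λ' = 6.6261e-34/2.5043e-11 = 2.6459e-23 kg·m/s

Momentum is a vector; the scattered photon's direction makes angle θ = 156° with the incident direction. The magnitude of the vector change Δp⃗ = p⃗₀ − p⃗' is found from the law of cosines:
|Δp⃗|² = p₀² + p'² − 2p₀p'cos θ
|Δp⃗|² = (3.2481e-23)² + (2.6459e-23)² − 2·3.2481e-23·2.6459e-23·cos(156°)
|Δp⃗| = 5.7665e-23 kg·m/s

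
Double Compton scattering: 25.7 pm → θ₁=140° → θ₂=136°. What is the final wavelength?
34.1566 pm

Apply Compton shift twice:

First scattering at θ₁ = 140°:
Δλ₁ = λ_C(1 - cos(140°))
Δλ₁ = 2.4263 × 1.7660
Δλ₁ = 4.2850 pm

After first scattering:
λ₁ = 25.7 + 4.2850 = 29.9850 pm

Second scattering at θ₂ = 136°:
Δλ₂ = λ_C(1 - cos(136°))
Δλ₂ = 2.4263 × 1.7193
Δλ₂ = 4.1717 pm

Final wavelength:
λ₂ = 29.9850 + 4.1717 = 34.1566 pm

Total shift: Δλ_total = 4.2850 + 4.1717 = 8.4566 pm

(Intermediate values are shown rounded; full precision is carried through to the final answer.)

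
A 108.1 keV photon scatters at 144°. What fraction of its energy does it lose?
0.2768 (or 27.68%)

Calculate initial and final photon energies:

Initial: E₀ = 108.1 keV → λ₀ = 11.4694 pm
Compton shift: Δλ = 4.3892 pm
Final wavelength: λ' = 15.8586 pm
Final energy: E' = 78.1809 keV

Fractional energy loss:
(E₀ - E')/E₀ = (108.1000 - 78.1809)/108.1000
= 29.9191/108.1000
= 0.2768
= 27.68%

(Intermediate values are shown rounded; full precision is carried through to the final answer.)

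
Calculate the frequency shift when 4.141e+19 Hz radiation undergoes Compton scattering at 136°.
1.514e+19 Hz (decrease)

Convert frequency to wavelength (c = 299792458 m/s):
λ₀ = c/f₀ = 299792458/4.141e+19 = 7.2396150e-12 m = 7.2396 pm

Calculate Compton shift:
Δλ = λ_C(1 - cos(136°)) = 4.1717 pm

Final wavelength:
λ' = λ₀ + Δλ = 7.2396 + 4.1717 = 11.4113 pm

Final frequency:
f' = c/λ' = 299792458/1.1411267e-11 = 2.6271619e+19 Hz

Frequency shift (decrease):
Δf = f₀ - f' = 4.141e+19 - 2.6271619e+19 = 1.514e+19 Hz

(Intermediate values are shown rounded; full precision is carried through to the final answer.)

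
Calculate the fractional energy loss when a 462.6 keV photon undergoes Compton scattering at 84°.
0.4477 (or 44.77%)

Calculate initial and final photon energies:

Initial: E₀ = 462.6 keV → λ₀ = 2.6802 pm
Compton shift: Δλ = 2.1727 pm
Final wavelength: λ' = 4.8529 pm
Final energy: E' = 255.4873 keV

Fractional energy loss:
(E₀ - E')/E₀ = (462.6000 - 255.4873)/462.6000
= 207.1127/462.6000
= 0.4477
= 44.77%

(Intermediate values are shown rounded; full precision is carried through to the final answer.)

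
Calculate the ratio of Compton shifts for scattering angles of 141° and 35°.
141° produces the larger shift by a factor of 9.827

Calculate both shifts using Δλ = λ_C(1 - cos θ):

For θ₁ = 35°:
Δλ₁ = 2.4263 × (1 - cos(35°))
Δλ₁ = 2.4263 × 0.1808
Δλ₁ = 0.4388 pm

For θ₂ = 141°:
Δλ₂ = 2.4263 × (1 - cos(141°))
Δλ₂ = 2.4263 × 1.7771
Δλ₂ = 4.3119 pm

The 141° angle produces the larger shift.
Ratio: 4.3119/0.4388 = 9.827

(Intermediate values are shown rounded; full precision is carried through to the final answer.)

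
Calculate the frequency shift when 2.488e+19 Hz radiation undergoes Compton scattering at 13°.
1.277e+17 Hz (decrease)

Convert frequency to wavelength (c = 299792458 m/s):
λ₀ = c/f₀ = 299792458/2.488e+19 = 1.2049536e-11 m = 12.0495 pm

Calculate Compton shift:
Δλ = λ_C(1 - cos(13°)) = 0.0622 pm

Final wavelength:
λ' = λ₀ + Δλ = 12.0495 + 0.0622 = 12.1117 pm

Final frequency:
f' = c/λ' = 299792458/1.2111722e-11 = 2.4752257e+19 Hz

Frequency shift (decrease):
Δf = f₀ - f' = 2.488e+19 - 2.4752257e+19 = 1.277e+17 Hz

(Intermediate values are shown rounded; full precision is carried through to the final answer.)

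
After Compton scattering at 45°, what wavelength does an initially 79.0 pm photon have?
79.7106 pm

Using the Compton formula: λ' = λ + λ_C(1 − cos θ)

For θ = 45°, cos θ = √2/2 (exact) ≈ 0.7071, so:
1 − cos 45° = 1 − (√2/2) ≈ 0.2929

Δλ = λ_C × 0.2929 = 2.4263 × 0.2929 = 0.7106 pm

λ' = 79.0 + 0.7106 = 79.7106 pm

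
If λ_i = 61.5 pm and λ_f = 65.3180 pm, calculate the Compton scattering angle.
125.00°

First find the wavelength shift:
Δλ = λ' - λ = 65.3180 - 61.5 = 3.8180 pm

Using Δλ = λ_C(1 - cos θ), with λ_C = h/(m_e·c) ≈ 2.42631024 pm:
cos θ = 1 - Δλ/λ_C
cos θ = 1 - 3.8180/2.42631024
cos θ = -0.573583

θ = arccos(-0.573583)
θ = 125.00°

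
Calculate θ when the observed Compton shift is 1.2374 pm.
60.66°

From the Compton formula Δλ = λ_C(1 - cos θ), we can solve for θ:

cos θ = 1 - Δλ/λ_C

Given:
- Δλ = 1.2374 pm
- λ_C = h/(m_e·c) ≈ 2.42631024 pm

cos θ = 1 - 1.2374/2.42631024
cos θ = 1 - 0.509992
cos θ = 0.490008

θ = arccos(0.490008)
θ = 60.66°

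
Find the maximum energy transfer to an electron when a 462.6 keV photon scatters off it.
298.0071 keV

Maximum energy transfer occurs at θ = 180° (backscattering).

Initial photon: E₀ = 462.6 keV → λ₀ = 2.6802 pm

Maximum Compton shift (at 180°):
Δλ_max = 2λ_C = 2 × 2.4263 = 4.8526 pm

Final wavelength:
λ' = 2.6802 + 4.8526 = 7.5328 pm

Minimum photon energy (maximum energy to electron):
E'_min = hc/λ' = 164.5929 keV

Maximum electron kinetic energy:
K_max = E₀ - E'_min = 462.6000 - 164.5929 = 298.0071 keV

(Intermediate values are shown rounded; full precision is carried through to the final answer.)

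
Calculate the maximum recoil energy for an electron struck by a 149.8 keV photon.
55.3666 keV

Maximum energy transfer occurs at θ = 180° (backscattering).

Initial photon: E₀ = 149.8 keV → λ₀ = 8.2766 pm

Maximum Compton shift (at 180°):
Δλ_max = 2λ_C = 2 × 2.4263 = 4.8526 pm

Final wavelength:
λ' = 8.2766 + 4.8526 = 13.1293 pm

Minimum photon energy (maximum energy to electron):
E'_min = hc/λ' = 94.4334 keV

Maximum electron kinetic energy:
K_max = E₀ - E'_min = 149.8000 - 94.4334 = 55.3666 keV

(Intermediate values are shown rounded; full precision is carried through to the final answer.)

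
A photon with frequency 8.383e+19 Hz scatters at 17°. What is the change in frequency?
2.414e+18 Hz (decrease)

Convert frequency to wavelength (c = 299792458 m/s):
λ₀ = c/f₀ = 299792458/8.383e+19 = 3.5761954e-12 m = 3.5762 pm

Calculate Compton shift:
Δλ = λ_C(1 - cos(17°)) = 0.1060 pm

Final wavelength:
λ' = λ₀ + Δλ = 3.5762 + 0.1060 = 3.6822 pm

Final frequency:
f' = c/λ' = 299792458/3.6822136e-12 = 8.1416368e+19 Hz

Frequency shift (decrease):
Δf = f₀ - f' = 8.383e+19 - 8.1416368e+19 = 2.414e+18 Hz

(Intermediate values are shown rounded; full precision is carried through to the final answer.)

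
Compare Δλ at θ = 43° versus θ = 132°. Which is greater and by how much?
132° produces the larger shift by a factor of 6.213

Calculate both shifts using Δλ = λ_C(1 - cos θ):

For θ₁ = 43°:
Δλ₁ = 2.4263 × (1 - cos(43°))
Δλ₁ = 2.4263 × 0.2686
Δλ₁ = 0.6518 pm

For θ₂ = 132°:
Δλ₂ = 2.4263 × (1 - cos(132°))
Δλ₂ = 2.4263 × 1.6691
Δλ₂ = 4.0498 pm

The 132° angle produces the larger shift.
Ratio: 4.0498/0.6518 = 6.213

(Intermediate values are shown rounded; full precision is carried through to the final answer.)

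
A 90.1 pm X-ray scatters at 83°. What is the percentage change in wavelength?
2.3647%

Calculate the Compton shift:
Δλ = λ_C(1 - cos(83°))
Δλ = 2.4263 × (1 - cos(83°))
Δλ = 2.4263 × 0.8781
Δλ = 2.1306 pm

Percentage change:
(Δλ/λ₀) × 100 = (2.1306/90.1) × 100
= 2.3647%

(Intermediate values are shown rounded; full precision is carried through to the final answer.)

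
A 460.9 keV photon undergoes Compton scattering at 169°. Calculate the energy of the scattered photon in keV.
165.3544 keV

First convert energy to wavelength:
λ = hc/E, with hc ≈ 1239.842 keV·pm (i.e. 1239.842 eV·nm)

For E = 460.9 keV = 460900 eV:
λ = 1239.842 keV·pm / 460.9 keV
λ = 2.6900 pm

Calculate the Compton shift:
Δλ = λ_C(1 - cos(169°)) = 2.4263 × 1.9816
Δλ = 4.8080 pm

Final wavelength:
λ' = 2.6900 + 4.8080 = 7.4981 pm

Final energy:
E' = hc/λ' = 1239.842 / 7.4981 = 165.3544 keV

(Intermediate values are shown rounded; full precision is carried through to the final answer.)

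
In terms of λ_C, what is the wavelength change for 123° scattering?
1.5446 λ_C

The Compton shift formula is:
Δλ = λ_C(1 - cos θ)

Dividing both sides by λ_C:
Δλ/λ_C = 1 - cos θ

For θ = 123°:
Δλ/λ_C = 1 - cos(123°)
Δλ/λ_C = 1 - -0.5446
Δλ/λ_C = 1.5446

This means the shift is 1.5446 × λ_C = 3.7478 pm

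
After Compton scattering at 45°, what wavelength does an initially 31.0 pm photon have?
31.7106 pm

Using the Compton formula: λ' = λ + λ_C(1 − cos θ)

For θ = 45°, cos θ = √2/2 (exact) ≈ 0.7071, so:
1 − cos 45° = 1 − (√2/2) ≈ 0.2929

Δλ = λ_C × 0.2929 = 2.4263 × 0.2929 = 0.7106 pm

λ' = 31.0 + 0.7106 = 31.7106 pm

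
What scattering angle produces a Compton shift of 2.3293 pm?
87.71°

From the Compton formula Δλ = λ_C(1 - cos θ), we can solve for θ:

cos θ = 1 - Δλ/λ_C

Given:
- Δλ = 2.3293 pm
- λ_C = h/(m_e·c) ≈ 2.42631024 pm

cos θ = 1 - 2.3293/2.42631024
cos θ = 1 - 0.960017
cos θ = 0.039983

θ = arccos(0.039983)
θ = 87.71°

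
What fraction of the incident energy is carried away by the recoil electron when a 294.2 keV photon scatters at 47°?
0.1548 (or 15.48%)

Calculate initial and final photon energies:

Initial: E₀ = 294.2 keV → λ₀ = 4.2143 pm
Compton shift: Δλ = 0.7716 pm
Final wavelength: λ' = 4.9859 pm
Final energy: E' = 248.6720 keV

Fractional energy loss:
(E₀ - E')/E₀ = (294.2000 - 248.6720)/294.2000
= 45.5280/294.2000
= 0.1548
= 15.48%

(Intermediate values are shown rounded; full precision is carried through to the final answer.)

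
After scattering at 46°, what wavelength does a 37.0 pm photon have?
37.7409 pm

Using the Compton scattering formula:
λ' = λ + Δλ = λ + λ_C(1 - cos θ)

Given:
- Initial wavelength λ = 37.0 pm
- Scattering angle θ = 46°
- Compton wavelength λ_C ≈ 2.4263 pm

Calculate the shift:
Δλ = 2.4263 × (1 - cos(46°))
Δλ = 2.4263 × 0.3053
Δλ = 0.7409 pm

Final wavelength:
λ' = 37.0 + 0.7409 = 37.7409 pm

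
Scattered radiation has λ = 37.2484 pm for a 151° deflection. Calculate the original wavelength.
32.7000 pm

From λ' = λ + Δλ, we have λ = λ' - Δλ

First calculate the Compton shift:
Δλ = λ_C(1 - cos θ)
Δλ = 2.4263 × (1 - cos(151°))
Δλ = 2.4263 × 1.8746
Δλ = 4.5484 pm

Initial wavelength:
λ = λ' - Δλ
λ = 37.2484 - 4.5484
λ = 32.7000 pm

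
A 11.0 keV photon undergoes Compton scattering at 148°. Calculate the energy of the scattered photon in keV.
10.5791 keV

First convert energy to wavelength:
λ = hc/E, with hc ≈ 1239.842 keV·pm (i.e. 1239.842 eV·nm)

For E = 11.0 keV = 11000 eV:
λ = 1239.842 keV·pm / 11.0 keV
λ = 112.7129 pm

Calculate the Compton shift:
Δλ = λ_C(1 - cos(148°)) = 2.4263 × 1.8480
Δλ = 4.4839 pm

Final wavelength:
λ' = 112.7129 + 4.4839 = 117.1968 pm

Final energy:
E' = hc/λ' = 1239.842 / 117.1968 = 10.5791 keV

(Intermediate values are shown rounded; full precision is carried through to the final answer.)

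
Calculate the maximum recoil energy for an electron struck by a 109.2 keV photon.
32.6972 keV

Maximum energy transfer occurs at θ = 180° (backscattering).

Initial photon: E₀ = 109.2 keV → λ₀ = 11.3539 pm

Maximum Compton shift (at 180°):
Δλ_max = 2λ_C = 2 × 2.4263 = 4.8526 pm

Final wavelength:
λ' = 11.3539 + 4.8526 = 16.2065 pm

Minimum photon energy (maximum energy to electron):
E'_min = hc/λ' = 76.5028 keV

Maximum electron kinetic energy:
K_max = E₀ - E'_min = 109.2000 - 76.5028 = 32.6972 keV

(Intermediate values are shown rounded; full precision is carried through to the final answer.)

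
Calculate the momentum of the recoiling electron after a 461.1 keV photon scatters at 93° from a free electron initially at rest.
2.8278e-22 kg·m/s

The electron is initially at rest, so by conservation of momentum:
p⃗_e = p⃗₀ − p⃗'  (incident photon momentum minus scattered photon momentum)

Photon momentum magnitudes (p = h/λ = E/c):
λ₀ = hc/E₀ = 2.6889 pm → p₀ = h/λ₀ = 2.4643e-22 kg·m/s
Δλ = λ_C(1 − cos 93°) = 2.5533 pm
λ' = 5.2422 pm → p' = h/λ' = 1.2640e-22 kg·m/s

The scattered photon makes angle θ = 93° with the incident direction, so by the law of cosines:
|p⃗_e|² = p₀² + p'² − 2p₀p'cos θ
|p⃗_e|² = (2.4643e-22)² + (1.2640e-22)² − 2·2.4643e-22·1.2640e-22·cos(93°)
|p⃗_e| = 2.8278e-22 kg·m/s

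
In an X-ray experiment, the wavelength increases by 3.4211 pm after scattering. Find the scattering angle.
114.20°

From the Compton formula Δλ = λ_C(1 - cos θ), we can solve for θ:

cos θ = 1 - Δλ/λ_C

Given:
- Δλ = 3.4211 pm
- λ_C = h/(m_e·c) ≈ 2.42631024 pm

cos θ = 1 - 3.4211/2.42631024
cos θ = 1 - 1.410001
cos θ = -0.410001

θ = arccos(-0.410001)
θ = 114.20°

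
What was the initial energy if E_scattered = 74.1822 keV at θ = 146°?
101.0000 keV

Convert final energy to wavelength (hc ≈ 1239.842 keV·pm):
λ' = hc/E' = 1239.842 / 74.1822 = 16.7135 pm

Calculate the Compton shift:
Δλ = λ_C(1 - cos(146°))
Δλ = 2.4263 × (1 - cos(146°))
Δλ = 4.4378 pm

Initial wavelength:
λ = λ' - Δλ = 16.7135 - 4.4378 = 12.2757 pm

Initial energy:
E = hc/λ = 1239.842 / 12.2757 = 101.0000 keV

(Intermediate values are shown rounded; full precision is carried through to the final answer.)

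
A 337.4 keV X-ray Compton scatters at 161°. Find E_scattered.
147.6859 keV

First convert energy to wavelength:
λ = hc/E, with hc ≈ 1239.842 keV·pm (i.e. 1239.842 eV·nm)

For E = 337.4 keV = 337400 eV:
λ = 1239.842 keV·pm / 337.4 keV
λ = 3.6747 pm

Calculate the Compton shift:
Δλ = λ_C(1 - cos(161°)) = 2.4263 × 1.9455
Δλ = 4.7204 pm

Final wavelength:
λ' = 3.6747 + 4.7204 = 8.3951 pm

Final energy:
E' = hc/λ' = 1239.842 / 8.3951 = 147.6859 keV

(Intermediate values are shown rounded; full precision is carried through to the final answer.)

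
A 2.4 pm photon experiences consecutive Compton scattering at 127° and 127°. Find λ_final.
10.1730 pm

Apply Compton shift twice:

First scattering at θ₁ = 127°:
Δλ₁ = λ_C(1 - cos(127°))
Δλ₁ = 2.4263 × 1.6018
Δλ₁ = 3.8865 pm

After first scattering:
λ₁ = 2.4 + 3.8865 = 6.2865 pm

Second scattering at θ₂ = 127°:
Δλ₂ = λ_C(1 - cos(127°))
Δλ₂ = 2.4263 × 1.6018
Δλ₂ = 3.8865 pm

Final wavelength:
λ₂ = 6.2865 + 3.8865 = 10.1730 pm

Total shift: Δλ_total = 3.8865 + 3.8865 = 7.7730 pm

(Intermediate values are shown rounded; full precision is carried through to the final answer.)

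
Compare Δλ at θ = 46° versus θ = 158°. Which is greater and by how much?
158° produces the larger shift by a factor of 6.312

Calculate both shifts using Δλ = λ_C(1 - cos θ):

For θ₁ = 46°:
Δλ₁ = 2.4263 × (1 - cos(46°))
Δλ₁ = 2.4263 × 0.3053
Δλ₁ = 0.7409 pm

For θ₂ = 158°:
Δλ₂ = 2.4263 × (1 - cos(158°))
Δλ₂ = 2.4263 × 1.9272
Δλ₂ = 4.6759 pm

The 158° angle produces the larger shift.
Ratio: 4.6759/0.7409 = 6.312

(Intermediate values are shown rounded; full precision is carried through to the final answer.)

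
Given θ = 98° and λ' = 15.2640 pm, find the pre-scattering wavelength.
12.5000 pm

From λ' = λ + Δλ, we have λ = λ' - Δλ

First calculate the Compton shift:
Δλ = λ_C(1 - cos θ)
Δλ = 2.4263 × (1 - cos(98°))
Δλ = 2.4263 × 1.1392
Δλ = 2.7640 pm

Initial wavelength:
λ = λ' - Δλ
λ = 15.2640 - 2.7640
λ = 12.5000 pm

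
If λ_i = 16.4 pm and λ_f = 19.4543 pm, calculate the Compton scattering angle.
105.00°

First find the wavelength shift:
Δλ = λ' - λ = 19.4543 - 16.4 = 3.0543 pm

Using Δλ = λ_C(1 - cos θ), with λ_C = h/(m_e·c) ≈ 2.42631024 pm:
cos θ = 1 - Δλ/λ_C
cos θ = 1 - 3.0543/2.42631024
cos θ = -0.258825

θ = arccos(-0.258825)
θ = 105.00°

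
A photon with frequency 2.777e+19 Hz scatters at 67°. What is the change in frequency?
3.345e+18 Hz (decrease)

Convert frequency to wavelength (c = 299792458 m/s):
λ₀ = c/f₀ = 299792458/2.777e+19 = 1.0795551e-11 m = 10.7956 pm

Calculate Compton shift:
Δλ = λ_C(1 - cos(67°)) = 1.4783 pm

Final wavelength:
λ' = λ₀ + Δλ = 10.7956 + 1.4783 = 12.2738 pm

Final frequency:
f' = c/λ' = 299792458/1.2273827e-11 = 2.4425346e+19 Hz

Frequency shift (decrease):
Δf = f₀ - f' = 2.777e+19 - 2.4425346e+19 = 3.345e+18 Hz

(Intermediate values are shown rounded; full precision is carried through to the final answer.)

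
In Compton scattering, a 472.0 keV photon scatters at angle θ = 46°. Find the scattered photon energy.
368.1637 keV

First convert energy to wavelength:
λ = hc/E, with hc ≈ 1239.842 keV·pm (i.e. 1239.842 eV·nm)

For E = 472.0 keV = 472000 eV:
λ = 1239.842 keV·pm / 472.0 keV
λ = 2.6268 pm

Calculate the Compton shift:
Δλ = λ_C(1 - cos(46°)) = 2.4263 × 0.3053
Δλ = 0.7409 pm

Final wavelength:
λ' = 2.6268 + 0.7409 = 3.3676 pm

Final energy:
E' = hc/λ' = 1239.842 / 3.3676 = 368.1637 keV

(Intermediate values are shown rounded; full precision is carried through to the final answer.)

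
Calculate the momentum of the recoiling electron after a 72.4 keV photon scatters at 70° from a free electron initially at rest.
4.2580e-23 kg·m/s

The electron is initially at rest, so by conservation of momentum:
p⃗_e = p⃗₀ − p⃗'  (incident photon momentum minus scattered photon momentum)

Photon momentum magnitudes (p = h/λ = E/c):
λ₀ = hc/E₀ = 17.1249 pm → p₀ = h/λ₀ = 3.8693e-23 kg·m/s
Δλ = λ_C(1 − cos 70°) = 1.5965 pm
λ' = 18.7214 pm → p' = h/λ' = 3.5393e-23 kg·m/s

The scattered photon makes angle θ = 70° with the incident direction, so by the law of cosines:
|p⃗_e|² = p₀² + p'² − 2p₀p'cos θ
|p⃗_e|² = (3.8693e-23)² + (3.5393e-23)² − 2·3.8693e-23·3.5393e-23·cos(70°)
|p⃗_e| = 4.2580e-23 kg·m/s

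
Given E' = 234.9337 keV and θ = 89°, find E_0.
428.5000 keV

Convert final energy to wavelength (hc ≈ 1239.842 keV·pm):
λ' = hc/E' = 1239.842 / 234.9337 = 5.2774 pm

Calculate the Compton shift:
Δλ = λ_C(1 - cos(89°))
Δλ = 2.4263 × (1 - cos(89°))
Δλ = 2.3840 pm

Initial wavelength:
λ = λ' - Δλ = 5.2774 - 2.3840 = 2.8934 pm

Initial energy:
E = hc/λ = 1239.842 / 2.8934 = 428.5000 keV

(Intermediate values are shown rounded; full precision is carried through to the final answer.)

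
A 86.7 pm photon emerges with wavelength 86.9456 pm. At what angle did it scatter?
26.00°

First find the wavelength shift:
Δλ = λ' - λ = 86.9456 - 86.7 = 0.2456 pm

Using Δλ = λ_C(1 - cos θ), with λ_C = h/(m_e·c) ≈ 2.42631024 pm:
cos θ = 1 - Δλ/λ_C
cos θ = 1 - 0.2456/2.42631024
cos θ = 0.898776

θ = arccos(0.898776)
θ = 26.00°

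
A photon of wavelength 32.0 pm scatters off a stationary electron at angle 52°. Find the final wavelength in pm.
32.9325 pm

Using the Compton scattering formula:
λ' = λ + Δλ = λ + λ_C(1 - cos θ)

Given:
- Initial wavelength λ = 32.0 pm
- Scattering angle θ = 52°
- Compton wavelength λ_C ≈ 2.4263 pm

Calculate the shift:
Δλ = 2.4263 × (1 - cos(52°))
Δλ = 2.4263 × 0.3843
Δλ = 0.9325 pm

Final wavelength:
λ' = 32.0 + 0.9325 = 32.9325 pm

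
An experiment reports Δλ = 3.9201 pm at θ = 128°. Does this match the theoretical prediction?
Yes, consistent

Calculate the expected shift for θ = 128°:

Δλ_expected = λ_C(1 - cos(128°))
Δλ_expected = 2.4263 × (1 - cos(128°))
Δλ_expected = 2.4263 × 1.6157
Δλ_expected = 3.9201 pm

Given shift: 3.9201 pm
Expected shift: 3.9201 pm
Difference: 0.0000 pm

The values match. This is consistent with Compton scattering at the stated angle.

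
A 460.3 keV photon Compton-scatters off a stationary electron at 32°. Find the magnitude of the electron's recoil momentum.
1.3059e-22 kg·m/s

The electron is initially at rest, so by conservation of momentum:
p⃗_e = p⃗₀ − p⃗'  (incident photon momentum minus scattered photon momentum)

Photon momentum magnitudes (p = h/λ = E/c):
λ₀ = hc/E₀ = 2.6936 pm → p₀ = h/λ₀ = 2.4600e-22 kg·m/s
Δλ = λ_C(1 − cos 32°) = 0.3687 pm
λ' = 3.0622 pm → p' = h/λ' = 2.1638e-22 kg·m/s

The scattered photon makes angle θ = 32° with the incident direction, so by the law of cosines:
|p⃗_e|² = p₀² + p'² − 2p₀p'cos θ
|p⃗_e|² = (2.4600e-22)² + (2.1638e-22)² − 2·2.4600e-22·2.1638e-22·cos(32°)
|p⃗_e| = 1.3059e-22 kg·m/s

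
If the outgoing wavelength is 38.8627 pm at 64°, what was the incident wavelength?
37.5000 pm

From λ' = λ + Δλ, we have λ = λ' - Δλ

First calculate the Compton shift:
Δλ = λ_C(1 - cos θ)
Δλ = 2.4263 × (1 - cos(64°))
Δλ = 2.4263 × 0.5616
Δλ = 1.3627 pm

Initial wavelength:
λ = λ' - Δλ
λ = 38.8627 - 1.3627
λ = 37.5000 pm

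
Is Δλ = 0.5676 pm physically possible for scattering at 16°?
No, inconsistent

Calculate the expected shift for θ = 16°:

Δλ_expected = λ_C(1 - cos(16°))
Δλ_expected = 2.4263 × (1 - cos(16°))
Δλ_expected = 2.4263 × 0.0387
Δλ_expected = 0.0940 pm

Given shift: 0.5676 pm
Expected shift: 0.0940 pm
Difference: 0.4737 pm

The values do not match. The given shift corresponds to θ ≈ 40.0°, not 16°.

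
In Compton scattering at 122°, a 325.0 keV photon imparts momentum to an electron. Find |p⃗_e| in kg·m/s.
2.3264e-22 kg·m/s

The electron is initially at rest, so by conservation of momentum:
p⃗_e = p⃗₀ − p⃗'  (incident photon momentum minus scattered photon momentum)

Photon momentum magnitudes (p = h/λ = E/c):
λ₀ = hc/E₀ = 3.8149 pm → p₀ = h/λ₀ = 1.7369e-22 kg·m/s
Δλ = λ_C(1 − cos 122°) = 3.7121 pm
λ' = 7.5270 pm → p' = h/λ' = 8.8031e-23 kg·m/s

The scattered photon makes angle θ = 122° with the incident direction, so by the law of cosines:
|p⃗_e|² = p₀² + p'² − 2p₀p'cos θ
|p⃗_e|² = (1.7369e-22)² + (8.8031e-23)² − 2·1.7369e-22·8.8031e-23·cos(122°)
|p⃗_e| = 2.3264e-22 kg·m/s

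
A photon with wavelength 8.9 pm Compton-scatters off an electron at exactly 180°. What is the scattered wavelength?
13.7526 pm

Using the Compton formula: λ' = λ + λ_C(1 − cos θ)

For θ = 180°, cos θ = -1 (exact) = -1.0000, so:
1 − cos 180° = 1 − (-1) = 2.0000

Δλ = λ_C × 2.0000 = 2.4263 × 2.0000 = 4.8526 pm

λ' = 8.9 + 4.8526 = 13.7526 pm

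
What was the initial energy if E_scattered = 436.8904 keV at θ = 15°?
450.0000 keV

Convert final energy to wavelength (hc ≈ 1239.842 keV·pm):
λ' = hc/E' = 1239.842 / 436.8904 = 2.8379 pm

Calculate the Compton shift:
Δλ = λ_C(1 - cos(15°))
Δλ = 2.4263 × (1 - cos(15°))
Δλ = 0.0827 pm

Initial wavelength:
λ = λ' - Δλ = 2.8379 - 0.0827 = 2.7552 pm

Initial energy:
E = hc/λ = 1239.842 / 2.7552 = 450.0000 keV

(Intermediate values are shown rounded; full precision is carried through to the final answer.)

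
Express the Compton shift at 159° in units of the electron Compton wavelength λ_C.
1.9336 λ_C

The Compton shift formula is:
Δλ = λ_C(1 - cos θ)

Dividing both sides by λ_C:
Δλ/λ_C = 1 - cos θ

For θ = 159°:
Δλ/λ_C = 1 - cos(159°)
Δλ/λ_C = 1 - -0.9336
Δλ/λ_C = 1.9336

This means the shift is 1.9336 × λ_C = 4.6915 pm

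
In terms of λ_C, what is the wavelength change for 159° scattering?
1.9336 λ_C

The Compton shift formula is:
Δλ = λ_C(1 - cos θ)

Dividing both sides by λ_C:
Δλ/λ_C = 1 - cos θ

For θ = 159°:
Δλ/λ_C = 1 - cos(159°)
Δλ/λ_C = 1 - -0.9336
Δλ/λ_C = 1.9336

This means the shift is 1.9336 × λ_C = 4.6915 pm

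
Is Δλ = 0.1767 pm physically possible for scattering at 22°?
Yes, consistent

Calculate the expected shift for θ = 22°:

Δλ_expected = λ_C(1 - cos(22°))
Δλ_expected = 2.4263 × (1 - cos(22°))
Δλ_expected = 2.4263 × 0.0728
Δλ_expected = 0.1767 pm

Given shift: 0.1767 pm
Expected shift: 0.1767 pm
Difference: 0.0000 pm

The values match. This is consistent with Compton scattering at the stated angle.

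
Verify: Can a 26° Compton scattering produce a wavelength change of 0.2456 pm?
Yes, consistent

Calculate the expected shift for θ = 26°:

Δλ_expected = λ_C(1 - cos(26°))
Δλ_expected = 2.4263 × (1 - cos(26°))
Δλ_expected = 2.4263 × 0.1012
Δλ_expected = 0.2456 pm

Given shift: 0.2456 pm
Expected shift: 0.2456 pm
Difference: 0.0000 pm

The values match. This is consistent with Compton scattering at the stated angle.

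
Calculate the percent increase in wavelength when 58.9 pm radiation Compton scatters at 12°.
0.0900%

Calculate the Compton shift:
Δλ = λ_C(1 - cos(12°))
Δλ = 2.4263 × (1 - cos(12°))
Δλ = 2.4263 × 0.0219
Δλ = 0.0530 pm

Percentage change:
(Δλ/λ₀) × 100 = (0.0530/58.9) × 100
= 0.0900%

(Intermediate values are shown rounded; full precision is carried through to the final answer.)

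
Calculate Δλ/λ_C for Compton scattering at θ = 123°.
1.5446 λ_C

The Compton shift formula is:
Δλ = λ_C(1 - cos θ)

Dividing both sides by λ_C:
Δλ/λ_C = 1 - cos θ

For θ = 123°:
Δλ/λ_C = 1 - cos(123°)
Δλ/λ_C = 1 - -0.5446
Δλ/λ_C = 1.5446

This means the shift is 1.5446 × λ_C = 3.7478 pm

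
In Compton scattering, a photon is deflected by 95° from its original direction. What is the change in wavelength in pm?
2.6378 pm

Using the Compton scattering formula:
Δλ = λ_C(1 - cos θ)

where λ_C = h/(m_e·c) ≈ 2.4263 pm is the Compton wavelength of an electron.

For θ = 95°:
cos(95°) = -0.0872
1 - cos(95°) = 1.0872

Δλ = 2.4263 × 1.0872
Δλ = 2.6378 pm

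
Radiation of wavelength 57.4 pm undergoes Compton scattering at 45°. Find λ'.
58.1106 pm

Using the Compton formula: λ' = λ + λ_C(1 − cos θ)

For θ = 45°, cos θ = √2/2 (exact) ≈ 0.7071, so:
1 − cos 45° = 1 − (√2/2) ≈ 0.2929

Δλ = λ_C × 0.2929 = 2.4263 × 0.2929 = 0.7106 pm

λ' = 57.4 + 0.7106 = 58.1106 pm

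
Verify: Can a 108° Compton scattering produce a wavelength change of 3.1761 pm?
Yes, consistent

Calculate the expected shift for θ = 108°:

Δλ_expected = λ_C(1 - cos(108°))
Δλ_expected = 2.4263 × (1 - cos(108°))
Δλ_expected = 2.4263 × 1.3090
Δλ_expected = 3.1761 pm

Given shift: 3.1761 pm
Expected shift: 3.1761 pm
Difference: 0.0000 pm

The values match. This is consistent with Compton scattering at the stated angle.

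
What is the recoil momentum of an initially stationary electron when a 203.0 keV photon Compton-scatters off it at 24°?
4.4503e-23 kg·m/s

The electron is initially at rest, so by conservation of momentum:
p⃗_e = p⃗₀ − p⃗'  (incident photon momentum minus scattered photon momentum)

Photon momentum magnitudes (p = h/λ = E/c):
λ₀ = hc/E₀ = 6.1076 pm → p₀ = h/λ₀ = 1.0849e-22 kg·m/s
Δλ = λ_C(1 − cos 24°) = 0.2098 pm
λ' = 6.3174 pm → p' = h/λ' = 1.0489e-22 kg·m/s

The scattered photon makes angle θ = 24° with the incident direction, so by the law of cosines:
|p⃗_e|² = p₀² + p'² − 2p₀p'cos θ
|p⃗_e|² = (1.0849e-22)² + (1.0489e-22)² − 2·1.0849e-22·1.0489e-22·cos(24°)
|p⃗_e| = 4.4503e-23 kg·m/s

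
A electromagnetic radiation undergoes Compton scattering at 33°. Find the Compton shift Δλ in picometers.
0.3914 pm

Using the Compton scattering formula:
Δλ = λ_C(1 - cos θ)

where λ_C = h/(m_e·c) ≈ 2.4263 pm is the Compton wavelength of an electron.

For θ = 33°:
cos(33°) = 0.8387
1 - cos(33°) = 0.1613

Δλ = 2.4263 × 0.1613
Δλ = 0.3914 pm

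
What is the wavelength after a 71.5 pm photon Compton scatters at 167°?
76.2904 pm

Using the Compton scattering formula:
λ' = λ + Δλ = λ + λ_C(1 - cos θ)

Given:
- Initial wavelength λ = 71.5 pm
- Scattering angle θ = 167°
- Compton wavelength λ_C ≈ 2.4263 pm

Calculate the shift:
Δλ = 2.4263 × (1 - cos(167°))
Δλ = 2.4263 × 1.9744
Δλ = 4.7904 pm

Final wavelength:
λ' = 71.5 + 4.7904 = 76.2904 pm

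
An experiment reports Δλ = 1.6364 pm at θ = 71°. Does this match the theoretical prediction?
Yes, consistent

Calculate the expected shift for θ = 71°:

Δλ_expected = λ_C(1 - cos(71°))
Δλ_expected = 2.4263 × (1 - cos(71°))
Δλ_expected = 2.4263 × 0.6744
Δλ_expected = 1.6364 pm

Given shift: 1.6364 pm
Expected shift: 1.6364 pm
Difference: 0.0000 pm

The values match. This is consistent with Compton scattering at the stated angle.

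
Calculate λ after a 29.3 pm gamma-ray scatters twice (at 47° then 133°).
34.1526 pm

Apply Compton shift twice:

First scattering at θ₁ = 47°:
Δλ₁ = λ_C(1 - cos(47°))
Δλ₁ = 2.4263 × 0.3180
Δλ₁ = 0.7716 pm

After first scattering:
λ₁ = 29.3 + 0.7716 = 30.0716 pm

Second scattering at θ₂ = 133°:
Δλ₂ = λ_C(1 - cos(133°))
Δλ₂ = 2.4263 × 1.6820
Δλ₂ = 4.0810 pm

Final wavelength:
λ₂ = 30.0716 + 4.0810 = 34.1526 pm

Total shift: Δλ_total = 0.7716 + 4.0810 = 4.8526 pm

(Intermediate values are shown rounded; full precision is carried through to the final answer.)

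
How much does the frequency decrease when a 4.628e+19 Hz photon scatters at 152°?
1.914e+19 Hz (decrease)

Convert frequency to wavelength (c = 299792458 m/s):
λ₀ = c/f₀ = 299792458/4.628e+19 = 6.4777973e-12 m = 6.4778 pm

Calculate Compton shift:
Δλ = λ_C(1 - cos(152°)) = 4.5686 pm

Final wavelength:
λ' = λ₀ + Δλ = 6.4778 + 4.5686 = 11.0464 pm

Final frequency:
f' = c/λ' = 299792458/1.1046412e-11 = 2.7139351e+19 Hz

Frequency shift (decrease):
Δf = f₀ - f' = 4.628e+19 - 2.7139351e+19 = 1.914e+19 Hz

(Intermediate values are shown rounded; full precision is carried through to the final answer.)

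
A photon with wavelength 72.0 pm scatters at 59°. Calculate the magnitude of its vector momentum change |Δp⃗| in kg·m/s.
8.9915e-24 kg·m/s

Photon momentum magnitude is p = h/λ.

Initial momentum:
p₀ = h/λ = 6.6261e-34/7.2000e-11 = 9.2029e-24 kg·m/s

After scattering:
λ' = λ + Δλ = 72.0 + 1.1767 = 73.1767 pm
p' = h/λ' = 6.6261e-34/7.3177e-11 = 9.0549e-24 kg·m/s

Momentum is a vector; the scattered photon's direction makes angle θ = 59° with the incident direction. The magnitude of the vector change Δp⃗ = p⃗₀ − p⃗' is found from the law of cosines:
|Δp⃗|² = p₀² + p'² − 2p₀p'cos θ
|Δp⃗|² = (9.2029e-24)² + (9.0549e-24)² − 2·9.2029e-24·9.0549e-24·cos(59°)
|Δp⃗| = 8.9915e-24 kg·m/s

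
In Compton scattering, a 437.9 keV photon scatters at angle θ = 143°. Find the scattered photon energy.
172.3108 keV

First convert energy to wavelength:
λ = hc/E, with hc ≈ 1239.842 keV·pm (i.e. 1239.842 eV·nm)

For E = 437.9 keV = 437900 eV:
λ = 1239.842 keV·pm / 437.9 keV
λ = 2.8313 pm

Calculate the Compton shift:
Δλ = λ_C(1 - cos(143°)) = 2.4263 × 1.7986
Δλ = 4.3640 pm

Final wavelength:
λ' = 2.8313 + 4.3640 = 7.1954 pm

Final energy:
E' = hc/λ' = 1239.842 / 7.1954 = 172.3108 keV

(Intermediate values are shown rounded; full precision is carried through to the final answer.)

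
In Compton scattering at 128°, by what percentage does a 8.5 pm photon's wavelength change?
46.1188%

Calculate the Compton shift:
Δλ = λ_C(1 - cos(128°))
Δλ = 2.4263 × (1 - cos(128°))
Δλ = 2.4263 × 1.6157
Δλ = 3.9201 pm

Percentage change:
(Δλ/λ₀) × 100 = (3.9201/8.5) × 100
= 46.1188%

(Intermediate values are shown rounded; full precision is carried through to the final answer.)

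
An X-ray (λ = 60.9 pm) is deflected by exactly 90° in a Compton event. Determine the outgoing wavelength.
63.3263 pm

Using the Compton formula: λ' = λ + λ_C(1 − cos θ)

For θ = 90°, cos θ = 0 (exact) = 0.0000, so:
1 − cos 90° = 1 − (0) = 1.0000

Δλ = λ_C × 1.0000 = 2.4263 × 1.0000 = 2.4263 pm

λ' = 60.9 + 2.4263 = 63.3263 pm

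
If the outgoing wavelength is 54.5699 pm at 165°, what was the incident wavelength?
49.8000 pm

From λ' = λ + Δλ, we have λ = λ' - Δλ

First calculate the Compton shift:
Δλ = λ_C(1 - cos θ)
Δλ = 2.4263 × (1 - cos(165°))
Δλ = 2.4263 × 1.9659
Δλ = 4.7699 pm

Initial wavelength:
λ = λ' - Δλ
λ = 54.5699 - 4.7699
λ = 49.8000 pm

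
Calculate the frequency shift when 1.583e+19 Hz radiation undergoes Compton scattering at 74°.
1.344e+18 Hz (decrease)

Convert frequency to wavelength (c = 299792458 m/s):
λ₀ = c/f₀ = 299792458/1.583e+19 = 1.8938248e-11 m = 18.9382 pm

Calculate Compton shift:
Δλ = λ_C(1 - cos(74°)) = 1.7575 pm

Final wavelength:
λ' = λ₀ + Δλ = 18.9382 + 1.7575 = 20.6958 pm

Final frequency:
f' = c/λ' = 299792458/2.0695776e-11 = 1.4485683e+19 Hz

Frequency shift (decrease):
Δf = f₀ - f' = 1.583e+19 - 1.4485683e+19 = 1.344e+18 Hz

(Intermediate values are shown rounded; full precision is carried through to the final answer.)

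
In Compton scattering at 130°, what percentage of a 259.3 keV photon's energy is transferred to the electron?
0.4546 (or 45.46%)

Calculate initial and final photon energies:

Initial: E₀ = 259.3 keV → λ₀ = 4.7815 pm
Compton shift: Δλ = 3.9859 pm
Final wavelength: λ' = 8.7674 pm
Final energy: E' = 141.4149 keV

Fractional energy loss:
(E₀ - E')/E₀ = (259.3000 - 141.4149)/259.3000
= 117.8851/259.3000
= 0.4546
= 45.46%

(Intermediate values are shown rounded; full precision is carried through to the final answer.)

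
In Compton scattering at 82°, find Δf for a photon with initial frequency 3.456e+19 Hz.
6.706e+18 Hz (decrease)

Convert frequency to wavelength (c = 299792458 m/s):
λ₀ = c/f₀ = 299792458/3.456e+19 = 8.6745503e-12 m = 8.6746 pm

Calculate Compton shift:
Δλ = λ_C(1 - cos(82°)) = 2.0886 pm

Final wavelength:
λ' = λ₀ + Δλ = 8.6746 + 2.0886 = 10.7632 pm

Final frequency:
f' = c/λ' = 299792458/1.0763183e-11 = 2.7853512e+19 Hz

Frequency shift (decrease):
Δf = f₀ - f' = 3.456e+19 - 2.7853512e+19 = 6.706e+18 Hz

(Intermediate values are shown rounded; full precision is carried through to the final answer.)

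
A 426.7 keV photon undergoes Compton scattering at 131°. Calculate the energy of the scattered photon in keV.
179.0705 keV

First convert energy to wavelength:
λ = hc/E, with hc ≈ 1239.842 keV·pm (i.e. 1239.842 eV·nm)

For E = 426.7 keV = 426700 eV:
λ = 1239.842 keV·pm / 426.7 keV
λ = 2.9057 pm

Calculate the Compton shift:
Δλ = λ_C(1 - cos(131°)) = 2.4263 × 1.6561
Δλ = 4.0181 pm

Final wavelength:
λ' = 2.9057 + 4.0181 = 6.9238 pm

Final energy:
E' = hc/λ' = 1239.842 / 6.9238 = 179.0705 keV

(Intermediate values are shown rounded; full precision is carried through to the final answer.)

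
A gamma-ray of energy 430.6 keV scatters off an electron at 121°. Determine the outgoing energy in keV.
189.1362 keV

First convert energy to wavelength:
λ = hc/E, with hc ≈ 1239.842 keV·pm (i.e. 1239.842 eV·nm)

For E = 430.6 keV = 430600 eV:
λ = 1239.842 keV·pm / 430.6 keV
λ = 2.8793 pm

Calculate the Compton shift:
Δλ = λ_C(1 - cos(121°)) = 2.4263 × 1.5150
Δλ = 3.6760 pm

Final wavelength:
λ' = 2.8793 + 3.6760 = 6.5553 pm

Final energy:
E' = hc/λ' = 1239.842 / 6.5553 = 189.1362 keV

(Intermediate values are shown rounded; full precision is carried through to the final answer.)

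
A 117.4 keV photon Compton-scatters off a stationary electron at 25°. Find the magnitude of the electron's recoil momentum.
2.6905e-23 kg·m/s

The electron is initially at rest, so by conservation of momentum:
p⃗_e = p⃗₀ − p⃗'  (incident photon momentum minus scattered photon momentum)

Photon momentum magnitudes (p = h/λ = E/c):
λ₀ = hc/E₀ = 10.5608 pm → p₀ = h/λ₀ = 6.2742e-23 kg·m/s
Δλ = λ_C(1 − cos 25°) = 0.2273 pm
λ' = 10.7882 pm → p' = h/λ' = 6.1420e-23 kg·m/s

The scattered photon makes angle θ = 25° with the incident direction, so by the law of cosines:
|p⃗_e|² = p₀² + p'² − 2p₀p'cos θ
|p⃗_e|² = (6.2742e-23)² + (6.1420e-23)² − 2·6.2742e-23·6.1420e-23·cos(25°)
|p⃗_e| = 2.6905e-23 kg·m/s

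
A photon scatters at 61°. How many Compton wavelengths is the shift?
0.5152 λ_C

The Compton shift formula is:
Δλ = λ_C(1 - cos θ)

Dividing both sides by λ_C:
Δλ/λ_C = 1 - cos θ

For θ = 61°:
Δλ/λ_C = 1 - cos(61°)
Δλ/λ_C = 1 - 0.4848
Δλ/λ_C = 0.5152

This means the shift is 0.5152 × λ_C = 1.2500 pm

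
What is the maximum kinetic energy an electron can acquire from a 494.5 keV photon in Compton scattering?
326.0406 keV

Maximum energy transfer occurs at θ = 180° (backscattering).

Initial photon: E₀ = 494.5 keV → λ₀ = 2.5073 pm

Maximum Compton shift (at 180°):
Δλ_max = 2λ_C = 2 × 2.4263 = 4.8526 pm

Final wavelength:
λ' = 2.5073 + 4.8526 = 7.3599 pm

Minimum photon energy (maximum energy to electron):
E'_min = hc/λ' = 168.4594 keV

Maximum electron kinetic energy:
K_max = E₀ - E'_min = 494.5000 - 168.4594 = 326.0406 keV

(Intermediate values are shown rounded; full precision is carried through to the final answer.)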